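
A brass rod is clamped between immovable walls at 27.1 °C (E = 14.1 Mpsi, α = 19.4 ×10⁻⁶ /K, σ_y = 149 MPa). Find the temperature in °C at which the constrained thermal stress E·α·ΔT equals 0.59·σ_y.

73.7 °C

E = 14.1 Mpsi = 97.22 GPa.
E·α·ΔT = 87.91 MPa ⇒ ΔT = 87.91 / (97.22×10³ × 19.4×10⁻⁶) = 46.61 K.
T = 27.1 + 46.61 = 73.71 °C.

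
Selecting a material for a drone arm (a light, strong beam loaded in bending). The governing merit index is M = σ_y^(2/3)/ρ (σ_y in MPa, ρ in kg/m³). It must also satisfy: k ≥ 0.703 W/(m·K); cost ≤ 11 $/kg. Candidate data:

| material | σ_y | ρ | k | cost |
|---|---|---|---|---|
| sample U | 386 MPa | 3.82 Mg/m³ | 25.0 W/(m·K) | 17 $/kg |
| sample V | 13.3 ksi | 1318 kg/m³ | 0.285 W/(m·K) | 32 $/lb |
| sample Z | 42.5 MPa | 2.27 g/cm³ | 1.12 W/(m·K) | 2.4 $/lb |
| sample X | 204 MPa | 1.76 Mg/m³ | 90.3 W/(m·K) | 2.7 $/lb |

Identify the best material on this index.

sample X

Screen on constraints: k ≥ 0.703 W/(m·K); cost ≤ 11 $/kg. Survivors: sample Z, sample X.
After converting to SI:
  sample Z: σ_y = 42.50 MPa, ρ = 2270 kg/m³
  sample X: σ_y = 204.0 MPa, ρ = 1760 kg/m³
  sample X: M = 19.7×10⁻³
  sample Z: M = 5.36×10⁻³
The maximum is for sample X.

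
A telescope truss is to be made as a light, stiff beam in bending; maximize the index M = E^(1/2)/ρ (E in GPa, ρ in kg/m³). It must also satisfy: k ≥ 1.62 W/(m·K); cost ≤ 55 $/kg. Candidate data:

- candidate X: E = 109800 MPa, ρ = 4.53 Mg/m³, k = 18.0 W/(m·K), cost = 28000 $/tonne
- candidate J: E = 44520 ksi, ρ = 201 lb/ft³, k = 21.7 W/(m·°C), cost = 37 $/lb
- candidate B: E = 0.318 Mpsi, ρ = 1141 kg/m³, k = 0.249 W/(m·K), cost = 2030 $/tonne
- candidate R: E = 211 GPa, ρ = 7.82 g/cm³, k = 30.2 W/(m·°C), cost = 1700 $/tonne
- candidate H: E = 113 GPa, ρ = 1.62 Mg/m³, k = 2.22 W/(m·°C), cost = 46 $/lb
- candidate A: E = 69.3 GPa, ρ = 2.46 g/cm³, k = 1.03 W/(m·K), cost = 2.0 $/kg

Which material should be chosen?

Screen on constraints: k ≥ 1.62 W/(m·K); cost ≤ 55 $/kg. Survivors: candidate X, candidate R.
After converting to SI:
  candidate X: E = 109.8 GPa, ρ = 4530 kg/m³
  candidate R: E = 211.0 GPa, ρ = 7820 kg/m³
  candidate X: M = 2.31×10⁻³
  candidate R: M = 1.86×10⁻³
Candidate X has the largest M.

candidate X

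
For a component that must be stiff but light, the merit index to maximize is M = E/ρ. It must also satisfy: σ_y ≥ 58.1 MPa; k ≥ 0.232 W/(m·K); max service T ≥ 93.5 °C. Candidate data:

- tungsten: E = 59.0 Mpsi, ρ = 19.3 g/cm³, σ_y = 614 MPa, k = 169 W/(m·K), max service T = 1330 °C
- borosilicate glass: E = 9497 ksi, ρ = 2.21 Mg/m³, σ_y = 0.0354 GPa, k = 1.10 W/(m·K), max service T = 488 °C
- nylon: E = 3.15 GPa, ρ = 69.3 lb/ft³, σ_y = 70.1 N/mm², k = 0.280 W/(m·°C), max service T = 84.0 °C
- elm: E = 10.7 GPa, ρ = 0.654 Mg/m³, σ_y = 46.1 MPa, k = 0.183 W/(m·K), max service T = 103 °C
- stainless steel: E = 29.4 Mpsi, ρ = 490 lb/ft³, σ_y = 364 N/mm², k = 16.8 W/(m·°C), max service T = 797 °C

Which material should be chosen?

Screen on constraints: σ_y ≥ 58.1 MPa; k ≥ 0.232 W/(m·K); max service T ≥ 93.5 °C. Survivors: tungsten, stainless steel.
In SI units:
  tungsten: E = 406.8 GPa, ρ = 19300 kg/m³
  stainless steel: E = 202.7 GPa, ρ = 7849 kg/m³
  stainless steel: M = 25.8 MN·m/kg
  tungsten: M = 21.1 MN·m/kg
Stainless steel has the largest M.

stainless steel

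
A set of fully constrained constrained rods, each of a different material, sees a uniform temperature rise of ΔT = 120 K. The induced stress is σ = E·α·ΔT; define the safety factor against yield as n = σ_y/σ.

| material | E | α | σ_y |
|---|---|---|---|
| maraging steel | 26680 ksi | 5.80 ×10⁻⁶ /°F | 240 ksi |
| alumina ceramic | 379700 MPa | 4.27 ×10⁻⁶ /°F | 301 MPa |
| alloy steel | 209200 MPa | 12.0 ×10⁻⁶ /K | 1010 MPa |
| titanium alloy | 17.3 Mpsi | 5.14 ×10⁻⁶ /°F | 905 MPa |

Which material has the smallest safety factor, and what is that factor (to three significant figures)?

Per material, after unit conversion:
  maraging steel: E = 184.0, α = 10.4, σ_y = 1655 → σ = 230 MPa, n = 7.18
  alumina ceramic: E = 379.7, α = 7.69, σ_y = 301.0 → σ = 350 MPa, n = 0.859
  alloy steel: E = 209.2, α = 12.0, σ_y = 1010 → σ = 301 MPa, n = 3.35
  titanium alloy: E = 119.3, α = 9.25, σ_y = 905.0 → σ = 132 MPa, n = 6.83
The minimum is alumina ceramic at n = 0.859.

alumina ceramic, n = 0.859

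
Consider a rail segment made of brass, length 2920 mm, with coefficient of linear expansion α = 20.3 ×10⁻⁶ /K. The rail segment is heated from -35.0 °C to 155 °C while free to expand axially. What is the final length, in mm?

2931.3 mm

ΔT = 155 − (-35.0) = 190.0 K.
ΔL = α·L₀·ΔT = 20.3×10⁻⁶ × 2920 mm × 190.0 K = 11.3 mm.
L = L₀ + ΔL = 2920 + 11.3 = 2931.3 mm.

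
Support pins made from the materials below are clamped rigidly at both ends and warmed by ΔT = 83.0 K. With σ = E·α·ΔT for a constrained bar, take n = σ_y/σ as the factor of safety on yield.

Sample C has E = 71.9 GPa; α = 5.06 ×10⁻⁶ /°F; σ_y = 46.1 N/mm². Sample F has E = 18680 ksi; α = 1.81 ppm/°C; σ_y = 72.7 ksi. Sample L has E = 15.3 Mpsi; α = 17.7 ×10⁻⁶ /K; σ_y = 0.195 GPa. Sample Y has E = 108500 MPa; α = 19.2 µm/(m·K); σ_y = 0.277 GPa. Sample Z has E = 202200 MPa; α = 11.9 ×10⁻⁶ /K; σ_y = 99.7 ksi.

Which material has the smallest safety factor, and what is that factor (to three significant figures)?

sample C, n = 0.848

In consistent units (E in GPa, α in ×10⁻⁶/K, σ_y in MPa):
  sample C: E = 71.90, α = 9.11, σ_y = 46.10 → σ = 54.4 MPa, n = 0.848
  sample F: E = 128.8, α = 1.81, σ_y = 501.2 → σ = 19.3 MPa, n = 25.9
  sample L: E = 105.5, α = 17.7, σ_y = 195.0 → σ = 155 MPa, n = 1.26
  sample Y: E = 108.5, α = 19.2, σ_y = 277.0 → σ = 173 MPa, n = 1.60
  sample Z: E = 202.2, α = 11.9, σ_y = 687.4 → σ = 200 MPa, n = 3.44
Sample C has the lowest safety factor, n = 0.848.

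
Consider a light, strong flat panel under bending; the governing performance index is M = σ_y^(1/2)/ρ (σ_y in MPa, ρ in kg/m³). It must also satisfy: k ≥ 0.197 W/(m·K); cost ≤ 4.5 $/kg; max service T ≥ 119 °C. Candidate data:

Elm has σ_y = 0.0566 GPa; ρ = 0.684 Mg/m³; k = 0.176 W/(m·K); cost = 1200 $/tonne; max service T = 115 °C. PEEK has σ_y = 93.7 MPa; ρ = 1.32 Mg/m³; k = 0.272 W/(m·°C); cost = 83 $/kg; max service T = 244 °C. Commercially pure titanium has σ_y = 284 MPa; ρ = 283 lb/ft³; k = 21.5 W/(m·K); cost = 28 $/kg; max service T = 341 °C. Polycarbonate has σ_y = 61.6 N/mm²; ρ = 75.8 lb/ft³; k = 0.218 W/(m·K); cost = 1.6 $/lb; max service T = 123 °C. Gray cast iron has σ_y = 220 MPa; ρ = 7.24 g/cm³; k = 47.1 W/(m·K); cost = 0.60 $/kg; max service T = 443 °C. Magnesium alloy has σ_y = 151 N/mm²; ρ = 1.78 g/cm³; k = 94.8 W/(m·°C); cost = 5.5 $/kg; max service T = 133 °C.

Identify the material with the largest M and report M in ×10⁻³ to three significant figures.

polycarbonate, M = 6.46×10⁻³

Screen on constraints: k ≥ 0.197 W/(m·K); cost ≤ 4.5 $/kg; max service T ≥ 119 °C. Survivors: polycarbonate, gray cast iron.
After converting to SI:
  polycarbonate: σ_y = 61.60 MPa, ρ = 1214 kg/m³
  gray cast iron: σ_y = 220.0 MPa, ρ = 7240 kg/m³
  polycarbonate: M = 6.46×10⁻³
  gray cast iron: M = 2.05×10⁻³
Polycarbonate has the largest M.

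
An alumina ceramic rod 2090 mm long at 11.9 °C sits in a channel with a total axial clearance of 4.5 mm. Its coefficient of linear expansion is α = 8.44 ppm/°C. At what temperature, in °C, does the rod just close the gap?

267 °C

α·L₀·ΔT = 4.5 mm ⇒ ΔT = 4.5 / (8.44×10⁻⁶ × 2090.0) = 255.1 K.
T = 11.9 + 255.1 = 267.0 °C.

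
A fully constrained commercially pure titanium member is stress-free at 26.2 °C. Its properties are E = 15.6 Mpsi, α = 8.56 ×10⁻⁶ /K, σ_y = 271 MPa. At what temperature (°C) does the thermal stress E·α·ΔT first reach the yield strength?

321 °C

E = 15.6 Mpsi = 107.6 GPa.
E·α·ΔT = 271.0 MPa ⇒ ΔT = 271.0 / (107.6×10³ × 8.56×10⁻⁶) = 294.3 K.
T = 26.2 + 294.3 = 320.5 °C.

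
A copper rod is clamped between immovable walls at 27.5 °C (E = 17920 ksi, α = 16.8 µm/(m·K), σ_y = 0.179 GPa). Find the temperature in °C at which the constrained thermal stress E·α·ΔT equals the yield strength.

114 °C

E = 17920 ksi = 123.6 GPa.
σ_y = 0.179 GPa = 179.0 MPa.
E·α·ΔT = 179.0 MPa ⇒ ΔT = 179.0 / (123.6×10³ × 16.8×10⁻⁶) = 86.24 K.
T = 27.5 + 86.24 = 113.7 °C.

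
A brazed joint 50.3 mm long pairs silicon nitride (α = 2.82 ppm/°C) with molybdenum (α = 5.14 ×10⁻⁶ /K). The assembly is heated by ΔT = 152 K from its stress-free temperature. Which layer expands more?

molybdenum

α(silicon nitride) = 2.82×10⁻⁶/K vs α(molybdenum) = 5.14×10⁻⁶/K.
Higher α expands more for the same ΔT: molybdenum.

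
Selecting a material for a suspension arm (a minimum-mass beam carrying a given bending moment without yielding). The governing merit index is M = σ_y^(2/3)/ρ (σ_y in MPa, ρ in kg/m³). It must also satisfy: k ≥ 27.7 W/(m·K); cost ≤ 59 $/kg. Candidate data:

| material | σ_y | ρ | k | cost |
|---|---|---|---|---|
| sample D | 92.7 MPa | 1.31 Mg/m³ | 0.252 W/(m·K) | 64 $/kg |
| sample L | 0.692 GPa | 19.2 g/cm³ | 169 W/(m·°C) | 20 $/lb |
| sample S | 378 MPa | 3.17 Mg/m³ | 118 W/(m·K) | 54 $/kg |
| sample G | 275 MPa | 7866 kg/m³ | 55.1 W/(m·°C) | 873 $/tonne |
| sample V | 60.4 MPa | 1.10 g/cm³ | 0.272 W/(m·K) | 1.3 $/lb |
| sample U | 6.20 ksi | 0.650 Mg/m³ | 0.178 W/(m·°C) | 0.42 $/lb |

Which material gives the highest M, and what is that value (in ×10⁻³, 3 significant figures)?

Screen on constraints: k ≥ 27.7 W/(m·K); cost ≤ 59 $/kg. Survivors: sample L, sample S, sample G.
Putting every candidate on a common basis:
  sample L: σ_y = 692.0 MPa, ρ = 19200 kg/m³
  sample S: σ_y = 378.0 MPa, ρ = 3170 kg/m³
  sample G: σ_y = 275.0 MPa, ρ = 7866 kg/m³
  sample S: M = 16.5×10⁻³
  sample G: M = 5.38×10⁻³
  sample L: M = 4.07×10⁻³
The maximum is for sample S.

sample S, M = 16.5×10⁻³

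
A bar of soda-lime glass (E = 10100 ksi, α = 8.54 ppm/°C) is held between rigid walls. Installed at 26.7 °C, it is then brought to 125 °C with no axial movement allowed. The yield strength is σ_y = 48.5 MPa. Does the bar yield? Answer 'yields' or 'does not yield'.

E = 10100 ksi = 69.64 GPa.
ΔT = 98.30 K. Constrained thermal stress σ = E·α·ΔT = 69.64×10³ MPa × 8.54×10⁻⁶ × 98.30 = 58.5 MPa (compressive).
Compare to σ_y = 48.5 MPa: σ ≥ σ_y, so it yields.

yields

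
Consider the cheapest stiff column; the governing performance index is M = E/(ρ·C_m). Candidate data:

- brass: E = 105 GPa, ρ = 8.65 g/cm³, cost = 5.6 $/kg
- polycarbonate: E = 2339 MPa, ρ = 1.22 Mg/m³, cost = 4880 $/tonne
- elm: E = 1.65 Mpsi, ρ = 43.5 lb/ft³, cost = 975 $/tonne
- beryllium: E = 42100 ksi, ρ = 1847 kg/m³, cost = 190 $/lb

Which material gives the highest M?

Normalizing units and computing the index:
  brass: E = 105.0 GPa, ρ = 8650 kg/m³, cost = 5.600 $/kg
  polycarbonate: E = 2.339 GPa, ρ = 1220 kg/m³, cost = 4.880 $/kg
  elm: E = 11.38 GPa, ρ = 696.8 kg/m³, cost = 0.9750 $/kg
  beryllium: E = 290.3 GPa, ρ = 1847 kg/m³, cost = 418.9 $/kg
  elm: M = 16.7 MN·m per $
  brass: M = 2.17 MN·m per $
  polycarbonate: M = 0.393 MN·m per $
  beryllium: M = 0.375 MN·m per $
The maximum is for elm.

elm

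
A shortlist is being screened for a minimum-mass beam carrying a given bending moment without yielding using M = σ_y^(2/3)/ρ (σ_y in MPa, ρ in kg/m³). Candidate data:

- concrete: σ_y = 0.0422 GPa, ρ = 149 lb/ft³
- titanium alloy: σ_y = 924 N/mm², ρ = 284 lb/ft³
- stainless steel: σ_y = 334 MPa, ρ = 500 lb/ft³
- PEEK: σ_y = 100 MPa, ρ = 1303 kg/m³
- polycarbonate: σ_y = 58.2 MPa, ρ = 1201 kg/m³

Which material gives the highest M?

titanium alloy

After converting to SI:
  concrete: σ_y = 42.20 MPa, ρ = 2387 kg/m³
  titanium alloy: σ_y = 924.0 MPa, ρ = 4549 kg/m³
  stainless steel: σ_y = 334.0 MPa, ρ = 8009 kg/m³
  PEEK: σ_y = 100.0 MPa, ρ = 1303 kg/m³
  polycarbonate: σ_y = 58.20 MPa, ρ = 1201 kg/m³
  titanium alloy: M = 20.9×10⁻³
  PEEK: M = 16.5×10⁻³
  polycarbonate: M = 12.5×10⁻³
  stainless steel: M = 6.01×10⁻³
  concrete: M = 5.08×10⁻³
Titanium alloy has the largest M.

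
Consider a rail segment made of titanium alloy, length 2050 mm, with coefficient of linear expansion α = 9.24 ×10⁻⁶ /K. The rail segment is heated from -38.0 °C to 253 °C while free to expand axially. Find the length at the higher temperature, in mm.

ΔT = 253 − (-38.0) = 291.0 K.
ΔL = α·L₀·ΔT = 9.24×10⁻⁶ × 2050 mm × 291.0 K = 5.51 mm.
L = L₀ + ΔL = 2050 + 5.51 = 2055.5 mm.

2055.5 mm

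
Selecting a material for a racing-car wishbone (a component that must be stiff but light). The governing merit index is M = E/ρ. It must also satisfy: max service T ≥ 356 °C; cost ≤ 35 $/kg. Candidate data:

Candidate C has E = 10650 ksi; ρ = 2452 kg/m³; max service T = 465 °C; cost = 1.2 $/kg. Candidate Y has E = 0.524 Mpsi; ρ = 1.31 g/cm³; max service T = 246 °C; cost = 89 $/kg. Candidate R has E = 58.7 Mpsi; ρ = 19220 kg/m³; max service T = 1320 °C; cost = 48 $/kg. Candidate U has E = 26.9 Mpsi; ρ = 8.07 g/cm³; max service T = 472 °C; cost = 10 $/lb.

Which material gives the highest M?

candidate C

Screen on constraints: max service T ≥ 356 °C; cost ≤ 35 $/kg. Survivors: candidate C, candidate U.
Putting every candidate on a common basis:
  candidate C: E = 73.43 GPa, ρ = 2452 kg/m³
  candidate U: E = 185.5 GPa, ρ = 8070 kg/m³
  candidate C: M = 29.9 MN·m/kg
  candidate U: M = 23.0 MN·m/kg
Candidate C ranks first.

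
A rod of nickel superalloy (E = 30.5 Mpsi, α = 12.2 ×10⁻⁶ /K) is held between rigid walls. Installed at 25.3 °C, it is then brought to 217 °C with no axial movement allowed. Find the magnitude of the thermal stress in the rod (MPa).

492 MPa

E = 30.5 Mpsi = 210.3 GPa.
ΔT = 191.7 K. Constrained thermal stress σ = E·α·ΔT = 210.3×10³ MPa × 12.2×10⁻⁶ × 191.7 = 492 MPa (compressive).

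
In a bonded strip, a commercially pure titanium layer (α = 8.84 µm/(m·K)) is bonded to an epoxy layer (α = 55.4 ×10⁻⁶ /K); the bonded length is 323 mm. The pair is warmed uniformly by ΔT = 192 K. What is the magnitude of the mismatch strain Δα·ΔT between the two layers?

8.94×10⁻³

Δα = |8.84 − 55.4|×10⁻⁶/K = 46.6×10⁻⁶/K.
Mismatch strain = Δα·ΔT = 46.6×10⁻⁶ × 192.0 = 8.94×10⁻³.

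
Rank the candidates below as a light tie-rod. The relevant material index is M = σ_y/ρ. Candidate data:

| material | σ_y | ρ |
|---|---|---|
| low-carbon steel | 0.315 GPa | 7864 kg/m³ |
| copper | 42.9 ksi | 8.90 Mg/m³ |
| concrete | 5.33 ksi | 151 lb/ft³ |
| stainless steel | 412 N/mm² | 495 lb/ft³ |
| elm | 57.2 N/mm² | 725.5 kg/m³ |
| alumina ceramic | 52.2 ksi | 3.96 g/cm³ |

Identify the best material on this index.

Normalizing units and computing the index:
  low-carbon steel: σ_y = 315.0 MPa, ρ = 7864 kg/m³
  copper: σ_y = 295.8 MPa, ρ = 8900 kg/m³
  concrete: σ_y = 36.75 MPa, ρ = 2419 kg/m³
  stainless steel: σ_y = 412.0 MPa, ρ = 7929 kg/m³
  elm: σ_y = 57.20 MPa, ρ = 725.5 kg/m³
  alumina ceramic: σ_y = 359.9 MPa, ρ = 3960 kg/m³
  alumina ceramic: M = 90.9 kN·m/kg
  elm: M = 78.8 kN·m/kg
  stainless steel: M = 52.0 kN·m/kg
  low-carbon steel: M = 40.1 kN·m/kg
  copper: M = 33.2 kN·m/kg
  concrete: M = 15.2 kN·m/kg
Highest index: alumina ceramic.

alumina ceramic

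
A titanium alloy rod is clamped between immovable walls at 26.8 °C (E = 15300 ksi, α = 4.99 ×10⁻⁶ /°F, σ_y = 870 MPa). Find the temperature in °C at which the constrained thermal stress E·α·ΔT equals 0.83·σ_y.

789 °C

E = 15300 ksi = 105.5 GPa.
α = 4.99×10⁻⁶/°F × 9/5 = 8.98×10⁻⁶/K.
E·α·ΔT = 722.1 MPa ⇒ ΔT = 722.1 / (105.5×10³ × 8.98×10⁻⁶) = 762.1 K.
T = 26.8 + 762.1 = 788.9 °C.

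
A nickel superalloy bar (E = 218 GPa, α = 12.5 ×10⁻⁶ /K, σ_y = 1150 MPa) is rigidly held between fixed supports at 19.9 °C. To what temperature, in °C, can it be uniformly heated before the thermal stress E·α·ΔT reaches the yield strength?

442 °C

E·α·ΔT = 1150 MPa ⇒ ΔT = 1150 / (218.0×10³ × 12.5×10⁻⁶) = 422.0 K.
T = 19.9 + 422.0 = 441.9 °C.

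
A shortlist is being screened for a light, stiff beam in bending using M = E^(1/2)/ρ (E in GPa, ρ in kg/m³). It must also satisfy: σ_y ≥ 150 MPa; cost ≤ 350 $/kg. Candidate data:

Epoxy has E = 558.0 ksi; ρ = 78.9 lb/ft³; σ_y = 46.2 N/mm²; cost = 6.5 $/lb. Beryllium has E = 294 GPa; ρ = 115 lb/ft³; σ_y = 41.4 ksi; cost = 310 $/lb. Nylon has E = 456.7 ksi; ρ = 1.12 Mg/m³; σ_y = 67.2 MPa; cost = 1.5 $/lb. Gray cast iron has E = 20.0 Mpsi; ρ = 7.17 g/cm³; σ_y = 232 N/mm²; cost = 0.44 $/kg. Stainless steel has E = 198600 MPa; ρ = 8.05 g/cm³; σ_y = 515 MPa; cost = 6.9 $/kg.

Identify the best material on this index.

Screen on constraints: σ_y ≥ 150 MPa; cost ≤ 350 $/kg. Survivors: gray cast iron, stainless steel.
Convert each candidate to consistent units, then evaluate M:
  gray cast iron: E = 137.9 GPa, ρ = 7170 kg/m³
  stainless steel: E = 198.6 GPa, ρ = 8050 kg/m³
  stainless steel: M = 1.75×10⁻³
  gray cast iron: M = 1.64×10⁻³
Highest index: stainless steel.

stainless steel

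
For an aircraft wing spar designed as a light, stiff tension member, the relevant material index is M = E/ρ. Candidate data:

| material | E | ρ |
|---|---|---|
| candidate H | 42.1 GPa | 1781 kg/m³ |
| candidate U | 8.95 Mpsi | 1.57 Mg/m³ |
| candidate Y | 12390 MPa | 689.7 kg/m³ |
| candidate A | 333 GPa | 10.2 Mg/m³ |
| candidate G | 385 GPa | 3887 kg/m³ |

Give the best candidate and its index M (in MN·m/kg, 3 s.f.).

After converting to SI:
  candidate H: E = 42.10 GPa, ρ = 1781 kg/m³
  candidate U: E = 61.71 GPa, ρ = 1570 kg/m³
  candidate Y: E = 12.39 GPa, ρ = 689.7 kg/m³
  candidate A: E = 333.0 GPa, ρ = 10200 kg/m³
  candidate G: E = 385.0 GPa, ρ = 3887 kg/m³
  candidate G: M = 99.0 MN·m/kg
  candidate U: M = 39.3 MN·m/kg
  candidate A: M = 32.6 MN·m/kg
  candidate H: M = 23.6 MN·m/kg
  candidate Y: M = 18.0 MN·m/kg
Candidate G ranks first.

candidate G, M = 99.0 MN·m/kg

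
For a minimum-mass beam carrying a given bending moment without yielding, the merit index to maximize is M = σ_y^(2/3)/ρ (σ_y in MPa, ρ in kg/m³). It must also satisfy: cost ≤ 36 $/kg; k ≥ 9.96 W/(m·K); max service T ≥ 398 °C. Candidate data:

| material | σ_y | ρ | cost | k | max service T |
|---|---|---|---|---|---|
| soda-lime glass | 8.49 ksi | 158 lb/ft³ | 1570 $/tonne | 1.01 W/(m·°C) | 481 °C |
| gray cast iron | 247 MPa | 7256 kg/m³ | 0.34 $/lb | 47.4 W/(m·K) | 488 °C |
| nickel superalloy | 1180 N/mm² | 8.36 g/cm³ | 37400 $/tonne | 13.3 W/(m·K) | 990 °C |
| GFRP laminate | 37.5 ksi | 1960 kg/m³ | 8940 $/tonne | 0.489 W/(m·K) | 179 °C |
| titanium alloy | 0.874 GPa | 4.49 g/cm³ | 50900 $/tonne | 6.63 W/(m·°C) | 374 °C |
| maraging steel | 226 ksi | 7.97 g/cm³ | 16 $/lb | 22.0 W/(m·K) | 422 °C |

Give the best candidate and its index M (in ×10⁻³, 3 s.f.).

maraging steel, M = 16.9×10⁻³

Screen on constraints: cost ≤ 36 $/kg; k ≥ 9.96 W/(m·K); max service T ≥ 398 °C. Survivors: gray cast iron, maraging steel.
After converting to SI:
  gray cast iron: σ_y = 247.0 MPa, ρ = 7256 kg/m³
  maraging steel: σ_y = 1558 MPa, ρ = 7970 kg/m³
  maraging steel: M = 16.9×10⁻³
  gray cast iron: M = 5.43×10⁻³
Highest index: maraging steel.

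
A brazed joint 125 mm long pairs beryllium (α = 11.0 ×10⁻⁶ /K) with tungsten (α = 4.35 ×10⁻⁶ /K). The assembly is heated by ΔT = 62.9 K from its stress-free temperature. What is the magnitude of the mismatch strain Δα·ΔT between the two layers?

4.18×10⁻⁴

Δα = |11.0 − 4.35|×10⁻⁶/K = 6.65×10⁻⁶/K.
Mismatch strain = Δα·ΔT = 6.65×10⁻⁶ × 62.9 = 4.18×10⁻⁴.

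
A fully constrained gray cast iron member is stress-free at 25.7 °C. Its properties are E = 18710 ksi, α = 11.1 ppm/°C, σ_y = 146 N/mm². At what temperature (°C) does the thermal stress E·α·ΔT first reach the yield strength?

128 °C

E = 18710 ksi = 129.0 GPa.
σ_y = 146 N/mm² = 146.0 MPa.
E·α·ΔT = 146.0 MPa ⇒ ΔT = 146.0 / (129.0×10³ × 11.1×10⁻⁶) = 102.0 K.
T = 25.7 + 102.0 = 127.7 °C.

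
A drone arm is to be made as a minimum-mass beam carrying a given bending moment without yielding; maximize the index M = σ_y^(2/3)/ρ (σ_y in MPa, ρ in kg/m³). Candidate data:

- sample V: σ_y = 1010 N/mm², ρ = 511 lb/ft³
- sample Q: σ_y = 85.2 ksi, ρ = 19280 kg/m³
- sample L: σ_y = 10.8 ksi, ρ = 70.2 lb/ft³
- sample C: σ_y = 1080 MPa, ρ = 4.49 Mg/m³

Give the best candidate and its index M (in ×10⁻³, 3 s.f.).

sample C, M = 23.4×10⁻³

Normalizing units and computing the index:
  sample V: σ_y = 1010 MPa, ρ = 8185 kg/m³
  sample Q: σ_y = 587.4 MPa, ρ = 19280 kg/m³
  sample L: σ_y = 74.46 MPa, ρ = 1124 kg/m³
  sample C: σ_y = 1080 MPa, ρ = 4490 kg/m³
  sample C: M = 23.4×10⁻³
  sample L: M = 15.7×10⁻³
  sample V: M = 12.3×10⁻³
  sample Q: M = 3.64×10⁻³
Sample C has the largest M.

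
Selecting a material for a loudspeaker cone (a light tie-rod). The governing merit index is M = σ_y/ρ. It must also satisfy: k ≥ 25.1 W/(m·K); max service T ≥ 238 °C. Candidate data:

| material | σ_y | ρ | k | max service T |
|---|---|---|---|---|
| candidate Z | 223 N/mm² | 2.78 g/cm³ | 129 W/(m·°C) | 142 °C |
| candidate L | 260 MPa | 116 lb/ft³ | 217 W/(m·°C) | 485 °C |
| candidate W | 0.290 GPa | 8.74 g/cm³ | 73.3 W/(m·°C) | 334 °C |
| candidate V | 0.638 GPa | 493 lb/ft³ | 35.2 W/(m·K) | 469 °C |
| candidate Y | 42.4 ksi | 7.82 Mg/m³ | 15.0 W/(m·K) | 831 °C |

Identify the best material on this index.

candidate L

Screen on constraints: k ≥ 25.1 W/(m·K); max service T ≥ 238 °C. Survivors: candidate L, candidate W, candidate V.
Convert each candidate to consistent units, then evaluate M:
  candidate L: σ_y = 260.0 MPa, ρ = 1858 kg/m³
  candidate W: σ_y = 290.0 MPa, ρ = 8740 kg/m³
  candidate V: σ_y = 638.0 MPa, ρ = 7897 kg/m³
  candidate L: M = 140 kN·m/kg
  candidate V: M = 80.8 kN·m/kg
  candidate W: M = 33.2 kN·m/kg
Candidate L ranks first.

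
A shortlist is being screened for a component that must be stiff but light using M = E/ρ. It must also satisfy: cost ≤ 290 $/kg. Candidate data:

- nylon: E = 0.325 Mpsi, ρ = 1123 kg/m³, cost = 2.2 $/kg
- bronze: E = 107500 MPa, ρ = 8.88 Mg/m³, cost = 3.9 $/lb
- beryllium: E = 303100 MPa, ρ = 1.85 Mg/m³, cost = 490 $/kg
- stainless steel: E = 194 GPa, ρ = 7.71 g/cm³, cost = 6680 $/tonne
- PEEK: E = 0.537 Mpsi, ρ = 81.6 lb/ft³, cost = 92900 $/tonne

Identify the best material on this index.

Screen on constraints: cost ≤ 290 $/kg. Survivors: nylon, bronze, stainless steel, PEEK.
In SI units:
  nylon: E = 2.241 GPa, ρ = 1123 kg/m³
  bronze: E = 107.5 GPa, ρ = 8880 kg/m³
  stainless steel: E = 194.0 GPa, ρ = 7710 kg/m³
  PEEK: E = 3.702 GPa, ρ = 1307 kg/m³
  stainless steel: M = 25.2 MN·m/kg
  bronze: M = 12.1 MN·m/kg
  PEEK: M = 2.83 MN·m/kg
  nylon: M = 2.00 MN·m/kg
Highest index: stainless steel.

stainless steel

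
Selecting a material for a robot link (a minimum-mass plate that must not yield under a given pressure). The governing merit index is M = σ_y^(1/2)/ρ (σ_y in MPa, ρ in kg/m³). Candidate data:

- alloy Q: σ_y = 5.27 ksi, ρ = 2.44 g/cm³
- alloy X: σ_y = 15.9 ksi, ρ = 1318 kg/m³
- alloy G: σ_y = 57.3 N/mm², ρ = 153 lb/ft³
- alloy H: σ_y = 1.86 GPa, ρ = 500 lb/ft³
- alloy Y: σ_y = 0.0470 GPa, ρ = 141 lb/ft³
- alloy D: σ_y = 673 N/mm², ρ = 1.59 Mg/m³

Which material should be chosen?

After converting to SI:
  alloy Q: σ_y = 36.34 MPa, ρ = 2440 kg/m³
  alloy X: σ_y = 109.6 MPa, ρ = 1318 kg/m³
  alloy G: σ_y = 57.30 MPa, ρ = 2451 kg/m³
  alloy H: σ_y = 1860 MPa, ρ = 8009 kg/m³
  alloy Y: σ_y = 47.00 MPa, ρ = 2259 kg/m³
  alloy D: σ_y = 673.0 MPa, ρ = 1590 kg/m³
  alloy D: M = 16.3×10⁻³
  alloy X: M = 7.94×10⁻³
  alloy H: M = 5.38×10⁻³
  alloy G: M = 3.09×10⁻³
  alloy Y: M = 3.04×10⁻³
  alloy Q: M = 2.47×10⁻³
The maximum is for alloy D.

alloy D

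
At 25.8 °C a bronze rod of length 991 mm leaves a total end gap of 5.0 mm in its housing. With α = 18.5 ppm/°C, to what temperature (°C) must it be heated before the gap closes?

299 °C

α·L₀·ΔT = 5.0 mm ⇒ ΔT = 5.0 / (18.5×10⁻⁶ × 991.0) = 272.7 K.
T = 25.8 + 272.7 = 298.5 °C.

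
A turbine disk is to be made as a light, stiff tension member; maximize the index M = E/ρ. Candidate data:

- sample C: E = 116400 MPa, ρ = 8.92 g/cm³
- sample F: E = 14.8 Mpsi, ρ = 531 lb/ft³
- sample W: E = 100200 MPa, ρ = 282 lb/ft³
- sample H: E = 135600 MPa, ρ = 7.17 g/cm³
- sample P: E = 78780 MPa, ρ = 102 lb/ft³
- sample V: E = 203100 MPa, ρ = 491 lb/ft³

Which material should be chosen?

sample P

Putting every candidate on a common basis:
  sample C: E = 116.4 GPa, ρ = 8920 kg/m³
  sample F: E = 102.0 GPa, ρ = 8506 kg/m³
  sample W: E = 100.2 GPa, ρ = 4517 kg/m³
  sample H: E = 135.6 GPa, ρ = 7170 kg/m³
  sample P: E = 78.78 GPa, ρ = 1634 kg/m³
  sample V: E = 203.1 GPa, ρ = 7865 kg/m³
  sample P: M = 48.2 MN·m/kg
  sample V: M = 25.8 MN·m/kg
  sample W: M = 22.2 MN·m/kg
  sample H: M = 18.9 MN·m/kg
  sample C: M = 13.0 MN·m/kg
  sample F: M = 12.0 MN·m/kg
Sample P has the largest M.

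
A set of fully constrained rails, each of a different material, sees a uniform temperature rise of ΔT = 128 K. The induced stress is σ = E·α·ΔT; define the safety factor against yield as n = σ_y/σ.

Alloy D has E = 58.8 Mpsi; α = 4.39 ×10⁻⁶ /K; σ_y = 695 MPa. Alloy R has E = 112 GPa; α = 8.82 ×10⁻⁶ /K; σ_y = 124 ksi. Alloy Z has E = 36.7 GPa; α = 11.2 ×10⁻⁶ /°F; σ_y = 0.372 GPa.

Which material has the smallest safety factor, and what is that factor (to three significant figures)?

Per material, after unit conversion:
  alloy D: E = 405.4, α = 4.39, σ_y = 695.0 → σ = 228 MPa, n = 3.05
  alloy R: E = 112.0, α = 8.82, σ_y = 855.0 → σ = 126 MPa, n = 6.76
  alloy Z: E = 36.70, α = 20.2, σ_y = 372.0 → σ = 94.7 MPa, n = 3.93
The minimum is alloy D at n = 3.05.

alloy D, n = 3.05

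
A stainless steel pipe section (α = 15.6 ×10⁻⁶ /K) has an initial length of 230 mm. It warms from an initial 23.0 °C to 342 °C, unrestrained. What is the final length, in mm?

231.14 mm

ΔT = 342 − 23.0 = 319.0 K.
ΔL = α·L₀·ΔT = 15.6×10⁻⁶ × 230 mm × 319.0 K = 1.14 mm.
L = L₀ + ΔL = 230 + 1.14 = 231.14 mm.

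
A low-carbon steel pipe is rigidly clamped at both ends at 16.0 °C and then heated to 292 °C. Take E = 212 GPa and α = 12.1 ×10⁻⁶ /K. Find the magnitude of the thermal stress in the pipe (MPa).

708 MPa

ΔT = 276.0 K. Constrained thermal stress σ = E·α·ΔT = 212.0×10³ MPa × 12.1×10⁻⁶ × 276.0 = 708 MPa (compressive).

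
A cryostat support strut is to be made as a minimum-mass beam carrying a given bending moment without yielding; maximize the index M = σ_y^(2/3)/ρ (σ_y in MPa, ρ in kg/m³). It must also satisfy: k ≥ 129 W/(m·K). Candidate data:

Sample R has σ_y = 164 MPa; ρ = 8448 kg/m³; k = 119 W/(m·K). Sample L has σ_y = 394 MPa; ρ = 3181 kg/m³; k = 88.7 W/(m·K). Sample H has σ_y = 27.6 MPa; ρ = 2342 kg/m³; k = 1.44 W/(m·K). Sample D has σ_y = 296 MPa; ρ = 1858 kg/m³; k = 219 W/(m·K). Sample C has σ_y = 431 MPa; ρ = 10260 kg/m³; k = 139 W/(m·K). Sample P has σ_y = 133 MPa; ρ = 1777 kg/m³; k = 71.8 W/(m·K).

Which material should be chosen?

Screen on constraints: k ≥ 129 W/(m·K). Survivors: sample D, sample C.
Per-candidate index values:
  sample D: M = 23.9×10⁻³
  sample C: M = 5.56×10⁻³
The maximum is for sample D.

sample D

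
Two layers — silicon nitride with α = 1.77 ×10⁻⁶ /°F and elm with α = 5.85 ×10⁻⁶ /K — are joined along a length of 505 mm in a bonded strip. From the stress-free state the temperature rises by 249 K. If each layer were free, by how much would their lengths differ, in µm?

silicon nitride: α = 1.77×10⁻⁶/°F × 9/5 = 3.19×10⁻⁶/K.
Δα = |3.19 − 5.85|×10⁻⁶/K = 2.66×10⁻⁶/K.
ΔL_mismatch = Δα·L·ΔT = 2.66×10⁻⁶ × 505.0 mm × 249.0 K = 335 µm.

335 µm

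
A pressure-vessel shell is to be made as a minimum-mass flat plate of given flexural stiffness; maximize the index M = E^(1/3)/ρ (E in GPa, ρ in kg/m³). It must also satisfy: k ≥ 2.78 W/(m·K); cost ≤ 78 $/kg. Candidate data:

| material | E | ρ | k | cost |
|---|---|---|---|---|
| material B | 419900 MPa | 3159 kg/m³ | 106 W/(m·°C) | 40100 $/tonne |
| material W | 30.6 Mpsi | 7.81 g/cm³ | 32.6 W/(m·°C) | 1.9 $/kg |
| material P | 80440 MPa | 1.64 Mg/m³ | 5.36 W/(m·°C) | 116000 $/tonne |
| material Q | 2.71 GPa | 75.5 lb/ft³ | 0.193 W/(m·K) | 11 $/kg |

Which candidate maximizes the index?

material B

Screen on constraints: k ≥ 2.78 W/(m·K); cost ≤ 78 $/kg. Survivors: material B, material W.
Normalizing units and computing the index:
  material B: E = 419.9 GPa, ρ = 3159 kg/m³
  material W: E = 211.0 GPa, ρ = 7810 kg/m³
  material B: M = 2.37×10⁻³
  material W: M = 0.762×10⁻³
The maximum is for material B.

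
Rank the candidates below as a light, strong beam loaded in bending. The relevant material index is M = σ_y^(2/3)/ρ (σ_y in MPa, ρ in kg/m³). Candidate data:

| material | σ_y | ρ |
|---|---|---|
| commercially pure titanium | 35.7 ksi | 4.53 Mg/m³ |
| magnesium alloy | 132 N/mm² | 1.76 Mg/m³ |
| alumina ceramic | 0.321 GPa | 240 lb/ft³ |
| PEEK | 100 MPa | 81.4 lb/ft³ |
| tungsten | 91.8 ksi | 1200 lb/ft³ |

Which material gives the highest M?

PEEK

Putting every candidate on a common basis:
  commercially pure titanium: σ_y = 246.1 MPa, ρ = 4530 kg/m³
  magnesium alloy: σ_y = 132.0 MPa, ρ = 1760 kg/m³
  alumina ceramic: σ_y = 321.0 MPa, ρ = 3844 kg/m³
  PEEK: σ_y = 100.0 MPa, ρ = 1304 kg/m³
  tungsten: σ_y = 632.9 MPa, ρ = 19220 kg/m³
  PEEK: M = 16.5×10⁻³
  magnesium alloy: M = 14.7×10⁻³
  alumina ceramic: M = 12.2×10⁻³
  commercially pure titanium: M = 8.67×10⁻³
  tungsten: M = 3.84×10⁻³
The maximum is for PEEK.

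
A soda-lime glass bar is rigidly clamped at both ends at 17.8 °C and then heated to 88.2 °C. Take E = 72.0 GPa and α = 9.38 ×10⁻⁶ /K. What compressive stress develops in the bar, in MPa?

47.5 MPa

ΔT = 70.40 K. Constrained thermal stress σ = E·α·ΔT = 72.00×10³ MPa × 9.38×10⁻⁶ × 70.40 = 47.5 MPa (compressive).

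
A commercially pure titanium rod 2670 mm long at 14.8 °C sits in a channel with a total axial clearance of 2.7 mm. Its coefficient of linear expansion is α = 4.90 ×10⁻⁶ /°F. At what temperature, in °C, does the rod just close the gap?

α = 4.90×10⁻⁶/°F × 9/5 = 8.82×10⁻⁶/K.
α·L₀·ΔT = 2.7 mm ⇒ ΔT = 2.7 / (8.82×10⁻⁶ × 2670.0) = 114.7 K.
T = 14.8 + 114.7 = 129.5 °C.

129 °C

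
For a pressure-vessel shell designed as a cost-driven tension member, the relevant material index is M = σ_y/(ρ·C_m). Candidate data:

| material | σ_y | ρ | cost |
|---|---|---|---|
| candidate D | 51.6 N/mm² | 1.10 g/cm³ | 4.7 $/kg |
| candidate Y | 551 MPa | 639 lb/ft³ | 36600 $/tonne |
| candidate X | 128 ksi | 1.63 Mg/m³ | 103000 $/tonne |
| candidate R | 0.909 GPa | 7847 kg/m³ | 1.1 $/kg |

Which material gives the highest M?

Convert each candidate to consistent units, then evaluate M:
  candidate D: σ_y = 51.60 MPa, ρ = 1100 kg/m³, cost = 4.700 $/kg
  candidate Y: σ_y = 551.0 MPa, ρ = 10240 kg/m³, cost = 36.60 $/kg
  candidate X: σ_y = 882.5 MPa, ρ = 1630 kg/m³, cost = 103.0 $/kg
  candidate R: σ_y = 909.0 MPa, ρ = 7847 kg/m³, cost = 1.100 $/kg
  candidate R: M = 105 kN·m per $
  candidate D: M = 9.98 kN·m per $
  candidate X: M = 5.26 kN·m per $
  candidate Y: M = 1.47 kN·m per $
Candidate R ranks first.

candidate R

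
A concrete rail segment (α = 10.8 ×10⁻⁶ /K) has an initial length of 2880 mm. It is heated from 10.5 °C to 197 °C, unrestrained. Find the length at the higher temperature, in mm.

ΔT = 197 − 10.5 = 186.5 K.
ΔL = α·L₀·ΔT = 10.8×10⁻⁶ × 2880 mm × 186.5 K = 5.80 mm.
L = L₀ + ΔL = 2880 + 5.80 = 2885.8 mm.

2885.8 mm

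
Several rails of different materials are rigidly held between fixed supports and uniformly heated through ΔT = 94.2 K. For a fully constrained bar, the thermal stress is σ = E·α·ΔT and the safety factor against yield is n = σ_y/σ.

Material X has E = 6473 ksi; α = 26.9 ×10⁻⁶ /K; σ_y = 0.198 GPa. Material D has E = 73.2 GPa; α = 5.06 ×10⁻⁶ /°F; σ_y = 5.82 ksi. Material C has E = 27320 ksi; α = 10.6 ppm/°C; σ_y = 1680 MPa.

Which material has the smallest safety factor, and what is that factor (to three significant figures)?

In consistent units (E in GPa, α in ×10⁻⁶/K, σ_y in MPa):
  material X: E = 44.63, α = 26.9, σ_y = 198.0 → σ = 113 MPa, n = 1.75
  material D: E = 73.20, α = 9.11, σ_y = 40.13 → σ = 62.8 MPa, n = 0.639
  material C: E = 188.4, α = 10.6, σ_y = 1680 → σ = 188 MPa, n = 8.93
The minimum is material D at n = 0.639.

material D, n = 0.639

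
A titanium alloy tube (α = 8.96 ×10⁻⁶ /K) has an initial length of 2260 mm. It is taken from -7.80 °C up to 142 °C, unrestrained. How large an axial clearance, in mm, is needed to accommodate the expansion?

3.03 mm

ΔT = 142 − (-7.80) = 149.8 K.
ΔL = α·L₀·ΔT = 8.96×10⁻⁶ × 2260 mm × 149.8 K = 3.03 mm.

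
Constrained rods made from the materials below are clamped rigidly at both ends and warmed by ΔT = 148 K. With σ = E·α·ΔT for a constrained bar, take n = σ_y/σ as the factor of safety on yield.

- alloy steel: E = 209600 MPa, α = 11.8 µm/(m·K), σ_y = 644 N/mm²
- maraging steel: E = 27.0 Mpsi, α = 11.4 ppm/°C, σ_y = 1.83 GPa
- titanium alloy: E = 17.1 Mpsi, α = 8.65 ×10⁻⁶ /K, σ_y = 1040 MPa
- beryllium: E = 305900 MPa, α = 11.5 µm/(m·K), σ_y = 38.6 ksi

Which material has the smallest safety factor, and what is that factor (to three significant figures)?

beryllium, n = 0.511

In consistent units (E in GPa, α in ×10⁻⁶/K, σ_y in MPa):
  alloy steel: E = 209.6, α = 11.8, σ_y = 644.0 → σ = 366 MPa, n = 1.76
  maraging steel: E = 186.2, α = 11.4, σ_y = 1830 → σ = 314 MPa, n = 5.83
  titanium alloy: E = 117.9, α = 8.65, σ_y = 1040 → σ = 151 MPa, n = 6.89
  beryllium: E = 305.9, α = 11.5, σ_y = 266.1 → σ = 521 MPa, n = 0.511
Beryllium has the lowest safety factor, n = 0.511.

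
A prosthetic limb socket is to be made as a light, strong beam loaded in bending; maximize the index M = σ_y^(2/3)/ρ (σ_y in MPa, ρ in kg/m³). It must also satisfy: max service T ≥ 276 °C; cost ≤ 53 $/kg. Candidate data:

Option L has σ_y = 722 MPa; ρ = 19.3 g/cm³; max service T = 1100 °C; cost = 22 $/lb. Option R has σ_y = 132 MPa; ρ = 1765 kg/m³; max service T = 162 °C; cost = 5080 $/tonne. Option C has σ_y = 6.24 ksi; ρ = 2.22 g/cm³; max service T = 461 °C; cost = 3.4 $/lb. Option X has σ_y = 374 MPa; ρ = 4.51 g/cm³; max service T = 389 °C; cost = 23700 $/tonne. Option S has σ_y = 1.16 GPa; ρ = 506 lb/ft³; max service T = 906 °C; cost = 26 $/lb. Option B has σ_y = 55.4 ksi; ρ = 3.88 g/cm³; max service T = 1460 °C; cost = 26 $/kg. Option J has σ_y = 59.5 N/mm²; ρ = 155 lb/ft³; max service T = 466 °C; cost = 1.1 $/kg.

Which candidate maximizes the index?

option B

Screen on constraints: max service T ≥ 276 °C; cost ≤ 53 $/kg. Survivors: option L, option C, option X, option B, option J.
In SI units:
  option L: σ_y = 722.0 MPa, ρ = 19300 kg/m³
  option C: σ_y = 43.02 MPa, ρ = 2220 kg/m³
  option X: σ_y = 374.0 MPa, ρ = 4510 kg/m³
  option B: σ_y = 382.0 MPa, ρ = 3880 kg/m³
  option J: σ_y = 59.50 MPa, ρ = 2483 kg/m³
  option B: M = 13.6×10⁻³
  option X: M = 11.5×10⁻³
  option J: M = 6.14×10⁻³
  option C: M = 5.53×10⁻³
  option L: M = 4.17×10⁻³
The maximum is for option B.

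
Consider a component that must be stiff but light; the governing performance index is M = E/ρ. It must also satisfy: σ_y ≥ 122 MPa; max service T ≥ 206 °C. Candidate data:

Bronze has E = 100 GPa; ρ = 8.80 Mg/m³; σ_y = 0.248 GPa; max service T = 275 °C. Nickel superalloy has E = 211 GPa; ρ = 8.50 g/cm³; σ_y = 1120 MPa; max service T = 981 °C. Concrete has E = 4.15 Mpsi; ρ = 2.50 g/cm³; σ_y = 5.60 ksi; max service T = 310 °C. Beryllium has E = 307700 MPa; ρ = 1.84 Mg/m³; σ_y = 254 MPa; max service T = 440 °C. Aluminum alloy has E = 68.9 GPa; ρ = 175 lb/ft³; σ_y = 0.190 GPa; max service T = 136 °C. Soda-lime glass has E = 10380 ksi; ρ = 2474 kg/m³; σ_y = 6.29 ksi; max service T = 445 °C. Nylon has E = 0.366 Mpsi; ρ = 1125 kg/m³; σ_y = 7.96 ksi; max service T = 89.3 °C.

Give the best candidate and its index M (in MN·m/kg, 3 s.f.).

beryllium, M = 167 MN·m/kg

Screen on constraints: σ_y ≥ 122 MPa; max service T ≥ 206 °C. Survivors: bronze, nickel superalloy, beryllium.
Convert each candidate to consistent units, then evaluate M:
  bronze: E = 100.0 GPa, ρ = 8800 kg/m³
  nickel superalloy: E = 211.0 GPa, ρ = 8500 kg/m³
  beryllium: E = 307.7 GPa, ρ = 1840 kg/m³
  beryllium: M = 167 MN·m/kg
  nickel superalloy: M = 24.8 MN·m/kg
  bronze: M = 11.4 MN·m/kg
The maximum is for beryllium.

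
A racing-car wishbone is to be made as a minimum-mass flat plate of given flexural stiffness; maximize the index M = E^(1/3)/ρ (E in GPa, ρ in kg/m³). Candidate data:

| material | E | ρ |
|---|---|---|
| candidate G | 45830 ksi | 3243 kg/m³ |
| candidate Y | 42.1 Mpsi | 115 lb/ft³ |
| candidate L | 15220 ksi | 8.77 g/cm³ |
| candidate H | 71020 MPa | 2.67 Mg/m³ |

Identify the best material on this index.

candidate Y

Putting every candidate on a common basis:
  candidate G: E = 316.0 GPa, ρ = 3243 kg/m³
  candidate Y: E = 290.3 GPa, ρ = 1842 kg/m³
  candidate L: E = 104.9 GPa, ρ = 8770 kg/m³
  candidate H: E = 71.02 GPa, ρ = 2670 kg/m³
  candidate Y: M = 3.59×10⁻³
  candidate G: M = 2.10×10⁻³
  candidate H: M = 1.55×10⁻³
  candidate L: M = 0.538×10⁻³
The maximum is for candidate Y.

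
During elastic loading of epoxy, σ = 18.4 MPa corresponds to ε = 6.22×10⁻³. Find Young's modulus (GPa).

2.96 GPa

E = σ/ε = 18.4 MPa / 6.22×10⁻³ = 2958 MPa = 2.96 GPa.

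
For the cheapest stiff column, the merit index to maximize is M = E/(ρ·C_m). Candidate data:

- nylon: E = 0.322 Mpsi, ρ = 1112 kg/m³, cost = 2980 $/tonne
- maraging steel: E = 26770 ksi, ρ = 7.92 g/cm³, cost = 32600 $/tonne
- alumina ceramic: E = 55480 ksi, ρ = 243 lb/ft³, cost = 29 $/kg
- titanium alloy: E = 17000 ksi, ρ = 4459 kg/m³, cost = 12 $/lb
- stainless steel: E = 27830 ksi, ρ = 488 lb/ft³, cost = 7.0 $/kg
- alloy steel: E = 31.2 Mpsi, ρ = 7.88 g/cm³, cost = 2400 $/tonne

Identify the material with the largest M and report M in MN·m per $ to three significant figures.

After converting to SI:
  nylon: E = 2.220 GPa, ρ = 1112 kg/m³, cost = 2.980 $/kg
  maraging steel: E = 184.6 GPa, ρ = 7920 kg/m³, cost = 32.60 $/kg
  alumina ceramic: E = 382.5 GPa, ρ = 3892 kg/m³, cost = 29.00 $/kg
  titanium alloy: E = 117.2 GPa, ρ = 4459 kg/m³, cost = 26.46 $/kg
  stainless steel: E = 191.9 GPa, ρ = 7817 kg/m³, cost = 7.000 $/kg
  alloy steel: E = 215.1 GPa, ρ = 7880 kg/m³, cost = 2.400 $/kg
  alloy steel: M = 11.4 MN·m per $
  stainless steel: M = 3.51 MN·m per $
  alumina ceramic: M = 3.39 MN·m per $
  titanium alloy: M = 0.994 MN·m per $
  maraging steel: M = 0.715 MN·m per $
  nylon: M = 0.670 MN·m per $
Alloy steel ranks first.

alloy steel, M = 11.4 MN·m per $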